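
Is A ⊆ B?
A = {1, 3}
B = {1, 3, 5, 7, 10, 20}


A ⊆ B means every element of A is in B.
All elements of A are in B.
So A ⊆ B.

Yes, A ⊆ B


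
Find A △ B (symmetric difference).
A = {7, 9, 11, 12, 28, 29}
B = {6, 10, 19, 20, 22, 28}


A △ B = (A \ B) ∪ (B \ A) = elements in exactly one of A or B
A \ B = {7, 9, 11, 12, 29}
B \ A = {6, 10, 19, 20, 22}
A △ B = {6, 7, 9, 10, 11, 12, 19, 20, 22, 29}

A △ B = {6, 7, 9, 10, 11, 12, 19, 20, 22, 29}


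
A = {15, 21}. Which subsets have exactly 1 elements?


|A| = 2, so A has C(2,1) = 2 subsets of size 1.
Enumerate by choosing 1 elements from A at a time:
{15}, {21}

1-element subsets (2 total): {15}, {21}


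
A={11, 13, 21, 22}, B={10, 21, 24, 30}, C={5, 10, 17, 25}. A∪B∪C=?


A ∪ B = {10, 11, 13, 21, 22, 24, 30}
(A ∪ B) ∪ C = {5, 10, 11, 13, 17, 21, 22, 24, 25, 30}

A ∪ B ∪ C = {5, 10, 11, 13, 17, 21, 22, 24, 25, 30}


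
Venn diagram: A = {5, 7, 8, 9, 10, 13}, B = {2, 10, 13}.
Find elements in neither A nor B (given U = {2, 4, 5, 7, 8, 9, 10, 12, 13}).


A = {5, 7, 8, 9, 10, 13}
B = {2, 10, 13}
Region: in neither A nor B (given U = {2, 4, 5, 7, 8, 9, 10, 12, 13})
Elements: {4, 12}

Elements in neither A nor B (given U = {2, 4, 5, 7, 8, 9, 10, 12, 13}): {4, 12}


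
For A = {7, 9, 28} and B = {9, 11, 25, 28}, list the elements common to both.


A ∩ B = elements in both A and B
A = {7, 9, 28}
B = {9, 11, 25, 28}
A ∩ B = {9, 28}

A ∩ B = {9, 28}


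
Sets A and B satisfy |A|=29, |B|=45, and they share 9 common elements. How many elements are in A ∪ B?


|A ∪ B| = |A| + |B| - |A ∩ B|
= 29 + 45 - 9
= 65

|A ∪ B| = 65


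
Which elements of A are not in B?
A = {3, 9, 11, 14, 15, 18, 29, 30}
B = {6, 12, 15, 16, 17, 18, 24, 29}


A \ B = elements in A but not in B
A = {3, 9, 11, 14, 15, 18, 29, 30}
B = {6, 12, 15, 16, 17, 18, 24, 29}
Remove from A any elements in B
A \ B = {3, 9, 11, 14, 30}

A \ B = {3, 9, 11, 14, 30}


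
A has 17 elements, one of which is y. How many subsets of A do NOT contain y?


Subsets of A avoiding y are subsets of A \ {y}, which has 16 elements.
Count = 2^(n-1) = 2^16
= 65536

Number of subsets avoiding y = 65536


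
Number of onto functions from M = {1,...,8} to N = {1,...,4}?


n = |M| = 8, k = |N| = 4. Surjections via inclusion-exclusion:
S(n,k) = Σ(-1)^i × C(k,i) × (k-i)^n, i=0 to k
i=0: (-1)^0×C(4,0)×4^8 = 65536
i=1: (-1)^1×C(4,1)×3^8 = -26244
i=2: (-1)^2×C(4,2)×2^8 = 1536
i=3: (-1)^3×C(4,3)×1^8 = -4
i=4: (-1)^4×C(4,4)×0^8 = 0
Total = 40824

Number of surjections = 40824


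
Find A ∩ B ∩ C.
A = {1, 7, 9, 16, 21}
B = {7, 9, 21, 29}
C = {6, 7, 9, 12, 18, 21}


A ∩ B = {7, 9, 21}
(A ∩ B) ∩ C = {7, 9, 21}

A ∩ B ∩ C = {7, 9, 21}


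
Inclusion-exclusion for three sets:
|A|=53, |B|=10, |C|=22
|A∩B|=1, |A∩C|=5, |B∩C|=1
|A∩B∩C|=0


|A∪B∪C| = |A|+|B|+|C| - |A∩B|-|A∩C|-|B∩C| + |A∩B∩C|
= 53+10+22 - 1-5-1 + 0
= 85 - 7 + 0
= 78

|A ∪ B ∪ C| = 78


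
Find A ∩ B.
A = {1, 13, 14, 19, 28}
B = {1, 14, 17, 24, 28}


A ∩ B = elements in both A and B
A = {1, 13, 14, 19, 28}
B = {1, 14, 17, 24, 28}
A ∩ B = {1, 14, 28}

A ∩ B = {1, 14, 28}


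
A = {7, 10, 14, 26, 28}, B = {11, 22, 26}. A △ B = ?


A △ B = (A \ B) ∪ (B \ A) = elements in exactly one of A or B
A \ B = {7, 10, 14, 28}
B \ A = {11, 22}
A △ B = {7, 10, 11, 14, 22, 28}

A △ B = {7, 10, 11, 14, 22, 28}


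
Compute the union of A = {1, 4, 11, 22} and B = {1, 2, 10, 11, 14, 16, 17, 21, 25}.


A ∪ B = all elements in A or B (or both)
A = {1, 4, 11, 22}
B = {1, 2, 10, 11, 14, 16, 17, 21, 25}
A ∪ B = {1, 2, 4, 10, 11, 14, 16, 17, 21, 22, 25}

A ∪ B = {1, 2, 4, 10, 11, 14, 16, 17, 21, 22, 25}


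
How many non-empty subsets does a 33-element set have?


Total subsets = 2^n = 2^33 = 8589934592
Non-empty subsets exclude the empty set: 2^n - 1
= 8589934592 - 1
= 8589934591

Number of non-empty subsets = 8589934591


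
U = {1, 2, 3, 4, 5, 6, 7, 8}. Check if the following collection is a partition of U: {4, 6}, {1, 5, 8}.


A partition requires: (1) non-empty parts, (2) pairwise disjoint, (3) union = U
Parts: {4, 6}, {1, 5, 8}
Union of parts: {1, 4, 5, 6, 8}
U = {1, 2, 3, 4, 5, 6, 7, 8}
All non-empty? True
Pairwise disjoint? True
Covers U? False

No, not a valid partition


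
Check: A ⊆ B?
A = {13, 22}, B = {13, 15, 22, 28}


A ⊆ B means every element of A is in B.
All elements of A are in B.
So A ⊆ B.

Yes, A ⊆ B


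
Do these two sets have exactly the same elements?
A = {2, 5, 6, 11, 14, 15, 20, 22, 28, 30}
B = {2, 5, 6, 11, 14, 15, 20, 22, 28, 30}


Two sets are equal iff they have exactly the same elements.
A = {2, 5, 6, 11, 14, 15, 20, 22, 28, 30}
B = {2, 5, 6, 11, 14, 15, 20, 22, 28, 30}
Same elements → A = B

Yes, A = B


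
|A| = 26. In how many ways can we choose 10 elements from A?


C(n,k) = n! / (k!(n-k)!)
C(26,10) = 26! / (10!16!)
= 5311735

C(26,10) = 5311735


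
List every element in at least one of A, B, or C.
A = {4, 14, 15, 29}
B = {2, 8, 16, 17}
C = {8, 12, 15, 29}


A ∪ B = {2, 4, 8, 14, 15, 16, 17, 29}
(A ∪ B) ∪ C = {2, 4, 8, 12, 14, 15, 16, 17, 29}

A ∪ B ∪ C = {2, 4, 8, 12, 14, 15, 16, 17, 29}


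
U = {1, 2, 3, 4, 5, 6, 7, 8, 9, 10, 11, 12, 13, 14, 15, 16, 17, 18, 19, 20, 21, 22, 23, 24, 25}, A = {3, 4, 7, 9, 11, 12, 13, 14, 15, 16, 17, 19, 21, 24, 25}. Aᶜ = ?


Aᶜ = U \ A = elements in U but not in A
U = {1, 2, 3, 4, 5, 6, 7, 8, 9, 10, 11, 12, 13, 14, 15, 16, 17, 18, 19, 20, 21, 22, 23, 24, 25}
A = {3, 4, 7, 9, 11, 12, 13, 14, 15, 16, 17, 19, 21, 24, 25}
Aᶜ = {1, 2, 5, 6, 8, 10, 18, 20, 22, 23}

Aᶜ = {1, 2, 5, 6, 8, 10, 18, 20, 22, 23}


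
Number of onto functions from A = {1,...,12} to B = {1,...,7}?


n = |A| = 12, k = |B| = 7. Surjections via inclusion-exclusion:
S(n,k) = Σ(-1)^i × C(k,i) × (k-i)^n, i=0 to k
i=0: (-1)^0×C(7,0)×7^12 = 13841287201
i=1: (-1)^1×C(7,1)×6^12 = -15237476352
i=2: (-1)^2×C(7,2)×5^12 = 5126953125
i=3: (-1)^3×C(7,3)×4^12 = -587202560
i=4: (-1)^4×C(7,4)×3^12 = 18600435
i=5: (-1)^5×C(7,5)×2^12 = -86016
i=6: (-1)^6×C(7,6)×1^12 = 7
i=7: (-1)^7×C(7,7)×0^12 = 0
Total = 3162075840

Number of surjections = 3162075840


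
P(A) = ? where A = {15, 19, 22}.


|A| = 3, so |P(A)| = 2^3 = 8
Enumerate subsets by cardinality (0 to 3):
∅, {15}, {19}, {22}, {15, 19}, {15, 22}, {19, 22}, {15, 19, 22}

P(A) has 8 subsets: ∅, {15}, {19}, {22}, {15, 19}, {15, 22}, {19, 22}, {15, 19, 22}


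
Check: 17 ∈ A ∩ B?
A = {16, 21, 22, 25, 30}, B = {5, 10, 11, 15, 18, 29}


A = {16, 21, 22, 25, 30}, B = {5, 10, 11, 15, 18, 29}
A ∩ B = elements in both A and B
A ∩ B = ∅
Checking if 17 ∈ A ∩ B
17 is not in A ∩ B → False

17 ∉ A ∩ B


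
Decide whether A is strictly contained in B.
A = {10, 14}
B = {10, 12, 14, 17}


A ⊂ B requires: A ⊆ B AND A ≠ B.
A ⊆ B? Yes
A = B? No
A ⊂ B: Yes (A is a proper subset of B)

Yes, A ⊂ B


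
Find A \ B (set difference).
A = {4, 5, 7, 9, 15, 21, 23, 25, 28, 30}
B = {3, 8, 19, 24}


A \ B = elements in A but not in B
A = {4, 5, 7, 9, 15, 21, 23, 25, 28, 30}
B = {3, 8, 19, 24}
Remove from A any elements in B
A \ B = {4, 5, 7, 9, 15, 21, 23, 25, 28, 30}

A \ B = {4, 5, 7, 9, 15, 21, 23, 25, 28, 30}


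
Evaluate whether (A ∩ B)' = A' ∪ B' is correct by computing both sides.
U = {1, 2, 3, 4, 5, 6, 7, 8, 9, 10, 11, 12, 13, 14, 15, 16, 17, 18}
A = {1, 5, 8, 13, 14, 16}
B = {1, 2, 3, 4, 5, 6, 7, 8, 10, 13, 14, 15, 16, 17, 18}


LHS: A ∩ B = {1, 5, 8, 13, 14, 16}
(A ∩ B)' = U \ (A ∩ B) = {2, 3, 4, 6, 7, 9, 10, 11, 12, 15, 17, 18}
A' = {2, 3, 4, 6, 7, 9, 10, 11, 12, 15, 17, 18}, B' = {9, 11, 12}
Claimed RHS: A' ∪ B' = {2, 3, 4, 6, 7, 9, 10, 11, 12, 15, 17, 18}
Identity is VALID: LHS = RHS = {2, 3, 4, 6, 7, 9, 10, 11, 12, 15, 17, 18} ✓

Identity is valid. (A ∩ B)' = A' ∪ B' = {2, 3, 4, 6, 7, 9, 10, 11, 12, 15, 17, 18}


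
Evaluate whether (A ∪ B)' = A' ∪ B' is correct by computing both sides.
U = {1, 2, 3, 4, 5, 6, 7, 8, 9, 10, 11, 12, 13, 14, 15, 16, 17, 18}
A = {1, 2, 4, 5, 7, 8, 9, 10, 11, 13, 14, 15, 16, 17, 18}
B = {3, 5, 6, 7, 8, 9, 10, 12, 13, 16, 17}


LHS: A ∪ B = {1, 2, 3, 4, 5, 6, 7, 8, 9, 10, 11, 12, 13, 14, 15, 16, 17, 18}
(A ∪ B)' = U \ (A ∪ B) = ∅
A' = {3, 6, 12}, B' = {1, 2, 4, 11, 14, 15, 18}
Claimed RHS: A' ∪ B' = {1, 2, 3, 4, 6, 11, 12, 14, 15, 18}
Identity is INVALID: LHS = ∅ but the RHS claimed here equals {1, 2, 3, 4, 6, 11, 12, 14, 15, 18}. The correct form is (A ∪ B)' = A' ∩ B'.

Identity is invalid: (A ∪ B)' = ∅ but A' ∪ B' = {1, 2, 3, 4, 6, 11, 12, 14, 15, 18}. The correct De Morgan law is (A ∪ B)' = A' ∩ B'.


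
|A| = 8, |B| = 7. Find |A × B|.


|A × B| = |A| × |B|
= 8 × 7
= 56

|A × B| = 56


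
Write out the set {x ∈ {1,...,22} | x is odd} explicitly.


Checking each candidate:
Condition: odd numbers in {1,...,22}
Result = {1, 3, 5, 7, 9, 11, 13, 15, 17, 19, 21}

{1, 3, 5, 7, 9, 11, 13, 15, 17, 19, 21}


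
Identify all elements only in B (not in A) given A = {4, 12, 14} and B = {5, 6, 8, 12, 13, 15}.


A = {4, 12, 14}
B = {5, 6, 8, 12, 13, 15}
Region: only in B (not in A)
Elements: {5, 6, 8, 13, 15}

Elements only in B (not in A): {5, 6, 8, 13, 15}


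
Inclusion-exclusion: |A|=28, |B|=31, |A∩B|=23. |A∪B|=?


|A ∪ B| = |A| + |B| - |A ∩ B|
= 28 + 31 - 23
= 36

|A ∪ B| = 36


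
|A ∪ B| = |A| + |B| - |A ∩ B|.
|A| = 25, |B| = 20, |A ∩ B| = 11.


|A ∪ B| = |A| + |B| - |A ∩ B|
= 25 + 20 - 11
= 34

|A ∪ B| = 34


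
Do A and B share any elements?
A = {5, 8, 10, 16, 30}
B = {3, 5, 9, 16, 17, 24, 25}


Disjoint means A ∩ B = ∅.
A ∩ B = {5, 16}
A ∩ B ≠ ∅, so A and B are NOT disjoint.

Yes — A and B share the element(s) of A ∩ B = {5, 16}, so they are not disjoint


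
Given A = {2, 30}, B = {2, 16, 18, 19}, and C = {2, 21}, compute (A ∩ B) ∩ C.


A ∩ B = {2}
(A ∩ B) ∩ C = {2}

A ∩ B ∩ C = {2}


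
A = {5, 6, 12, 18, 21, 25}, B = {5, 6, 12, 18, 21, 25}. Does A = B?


Two sets are equal iff they have exactly the same elements.
A = {5, 6, 12, 18, 21, 25}
B = {5, 6, 12, 18, 21, 25}
Same elements → A = B

Yes, A = B


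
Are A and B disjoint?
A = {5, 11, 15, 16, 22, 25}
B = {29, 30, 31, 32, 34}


Disjoint means A ∩ B = ∅.
A ∩ B = ∅
A ∩ B = ∅, so A and B are disjoint.

Yes, A and B are disjoint


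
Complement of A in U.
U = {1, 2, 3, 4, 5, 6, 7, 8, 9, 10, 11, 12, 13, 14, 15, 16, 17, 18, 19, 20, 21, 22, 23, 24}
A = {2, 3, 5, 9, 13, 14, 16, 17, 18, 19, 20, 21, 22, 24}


Aᶜ = U \ A = elements in U but not in A
U = {1, 2, 3, 4, 5, 6, 7, 8, 9, 10, 11, 12, 13, 14, 15, 16, 17, 18, 19, 20, 21, 22, 23, 24}
A = {2, 3, 5, 9, 13, 14, 16, 17, 18, 19, 20, 21, 22, 24}
Aᶜ = {1, 4, 6, 7, 8, 10, 11, 12, 15, 23}

Aᶜ = {1, 4, 6, 7, 8, 10, 11, 12, 15, 23}


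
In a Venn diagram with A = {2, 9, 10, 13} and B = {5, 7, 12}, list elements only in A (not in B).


A = {2, 9, 10, 13}
B = {5, 7, 12}
Region: only in A (not in B)
Elements: {2, 9, 10, 13}

Elements only in A (not in B): {2, 9, 10, 13}


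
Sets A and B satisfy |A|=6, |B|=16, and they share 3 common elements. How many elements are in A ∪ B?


|A ∪ B| = |A| + |B| - |A ∩ B|
= 6 + 16 - 3
= 19

|A ∪ B| = 19


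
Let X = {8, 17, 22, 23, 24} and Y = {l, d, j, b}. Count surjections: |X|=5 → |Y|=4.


n = |X| = 5, k = |Y| = 4. Surjections via inclusion-exclusion:
S(n,k) = Σ(-1)^i × C(k,i) × (k-i)^n, i=0 to k
i=0: (-1)^0×C(4,0)×4^5 = 1024
i=1: (-1)^1×C(4,1)×3^5 = -972
i=2: (-1)^2×C(4,2)×2^5 = 192
i=3: (-1)^3×C(4,3)×1^5 = -4
i=4: (-1)^4×C(4,4)×0^5 = 0
Total = 240

Number of surjections = 240


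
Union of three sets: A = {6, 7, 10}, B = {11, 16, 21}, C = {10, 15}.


A ∪ B = {6, 7, 10, 11, 16, 21}
(A ∪ B) ∪ C = {6, 7, 10, 11, 15, 16, 21}

A ∪ B ∪ C = {6, 7, 10, 11, 15, 16, 21}


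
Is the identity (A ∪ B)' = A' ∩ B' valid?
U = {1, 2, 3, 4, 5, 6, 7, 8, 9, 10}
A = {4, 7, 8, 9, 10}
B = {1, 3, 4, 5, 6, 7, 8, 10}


LHS: A ∪ B = {1, 3, 4, 5, 6, 7, 8, 9, 10}
(A ∪ B)' = U \ (A ∪ B) = {2}
A' = {1, 2, 3, 5, 6}, B' = {2, 9}
Claimed RHS: A' ∩ B' = {2}
Identity is VALID: LHS = RHS = {2} ✓

Identity is valid. (A ∪ B)' = A' ∩ B' = {2}


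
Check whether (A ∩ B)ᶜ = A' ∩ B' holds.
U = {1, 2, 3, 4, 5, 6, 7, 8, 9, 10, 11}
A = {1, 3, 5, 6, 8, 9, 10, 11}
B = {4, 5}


LHS: A ∩ B = {5}
(A ∩ B)' = U \ (A ∩ B) = {1, 2, 3, 4, 6, 7, 8, 9, 10, 11}
A' = {2, 4, 7}, B' = {1, 2, 3, 6, 7, 8, 9, 10, 11}
Claimed RHS: A' ∩ B' = {2, 7}
Identity is INVALID: LHS = {1, 2, 3, 4, 6, 7, 8, 9, 10, 11} but the RHS claimed here equals {2, 7}. The correct form is (A ∩ B)' = A' ∪ B'.

Identity is invalid: (A ∩ B)' = {1, 2, 3, 4, 6, 7, 8, 9, 10, 11} but A' ∩ B' = {2, 7}. The correct De Morgan law is (A ∩ B)' = A' ∪ B'.


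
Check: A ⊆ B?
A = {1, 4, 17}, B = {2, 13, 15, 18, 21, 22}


A ⊆ B means every element of A is in B.
Elements in A not in B: {1, 4, 17}
So A ⊄ B.

No, A ⊄ B


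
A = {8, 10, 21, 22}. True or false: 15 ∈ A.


A = {8, 10, 21, 22}
Checking if 15 is in A
15 is not in A → False

15 ∉ A


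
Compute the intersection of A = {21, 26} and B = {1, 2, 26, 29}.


A ∩ B = elements in both A and B
A = {21, 26}
B = {1, 2, 26, 29}
A ∩ B = {26}

A ∩ B = {26}


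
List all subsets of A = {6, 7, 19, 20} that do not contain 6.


A subset of A that omits 6 is a subset of A \ {6}, so there are 2^(n-1) = 2^3 = 8 of them.
Subsets excluding 6: ∅, {7}, {19}, {20}, {7, 19}, {7, 20}, {19, 20}, {7, 19, 20}

Subsets excluding 6 (8 total): ∅, {7}, {19}, {20}, {7, 19}, {7, 20}, {19, 20}, {7, 19, 20}


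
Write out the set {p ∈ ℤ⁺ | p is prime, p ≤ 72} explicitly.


Checking each candidate:
Condition: primes ≤ 72
Result = {2, 3, 5, 7, 11, 13, 17, 19, 23, 29, 31, 37, 41, 43, 47, 53, 59, 61, 67, 71}

{2, 3, 5, 7, 11, 13, 17, 19, 23, 29, 31, 37, 41, 43, 47, 53, 59, 61, 67, 71}


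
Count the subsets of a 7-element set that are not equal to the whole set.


Total subsets = 2^n = 2^7 = 128
Proper subsets exclude the set itself: 2^n - 1
= 128 - 1
= 127

Number of proper subsets = 127


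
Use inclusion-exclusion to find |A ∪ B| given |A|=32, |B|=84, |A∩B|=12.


|A ∪ B| = |A| + |B| - |A ∩ B|
= 32 + 84 - 12
= 104

|A ∪ B| = 104


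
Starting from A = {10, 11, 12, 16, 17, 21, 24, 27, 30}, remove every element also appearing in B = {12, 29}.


A \ B = elements in A but not in B
A = {10, 11, 12, 16, 17, 21, 24, 27, 30}
B = {12, 29}
Remove from A any elements in B
A \ B = {10, 11, 16, 17, 21, 24, 27, 30}

A \ B = {10, 11, 16, 17, 21, 24, 27, 30}


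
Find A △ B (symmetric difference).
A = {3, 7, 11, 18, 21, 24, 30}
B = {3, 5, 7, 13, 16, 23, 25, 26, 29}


A △ B = (A \ B) ∪ (B \ A) = elements in exactly one of A or B
A \ B = {11, 18, 21, 24, 30}
B \ A = {5, 13, 16, 23, 25, 26, 29}
A △ B = {5, 11, 13, 16, 18, 21, 23, 24, 25, 26, 29, 30}

A △ B = {5, 11, 13, 16, 18, 21, 23, 24, 25, 26, 29, 30}


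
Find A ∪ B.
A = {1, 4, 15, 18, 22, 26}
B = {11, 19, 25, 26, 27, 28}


A ∪ B = all elements in A or B (or both)
A = {1, 4, 15, 18, 22, 26}
B = {11, 19, 25, 26, 27, 28}
A ∪ B = {1, 4, 11, 15, 18, 19, 22, 25, 26, 27, 28}

A ∪ B = {1, 4, 11, 15, 18, 19, 22, 25, 26, 27, 28}


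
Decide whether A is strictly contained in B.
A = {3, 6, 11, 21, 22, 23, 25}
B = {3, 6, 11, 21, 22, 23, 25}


A ⊂ B requires: A ⊆ B AND A ≠ B.
A ⊆ B? Yes
A = B? Yes
A = B, so A is not a PROPER subset.

No, A is not a proper subset of B


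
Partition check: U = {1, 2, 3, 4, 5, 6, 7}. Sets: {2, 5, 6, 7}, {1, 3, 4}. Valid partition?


A partition requires: (1) non-empty parts, (2) pairwise disjoint, (3) union = U
Parts: {2, 5, 6, 7}, {1, 3, 4}
Union of parts: {1, 2, 3, 4, 5, 6, 7}
U = {1, 2, 3, 4, 5, 6, 7}
All non-empty? True
Pairwise disjoint? True
Covers U? True

Yes, valid partition


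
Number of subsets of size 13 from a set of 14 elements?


C(n,k) = n! / (k!(n-k)!)
C(14,13) = 14! / (13!1!)
= 14

C(14,13) = 14


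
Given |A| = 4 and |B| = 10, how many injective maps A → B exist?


An injection sends each of |A| = 4 inputs to a distinct output in B.
# injections = |B|·(|B|-1)·…·(|B|-|A|+1) = 10! / (10 - 4)!
= 10 × 9 × 8 × 7
= 5040

Number of injections = 5040


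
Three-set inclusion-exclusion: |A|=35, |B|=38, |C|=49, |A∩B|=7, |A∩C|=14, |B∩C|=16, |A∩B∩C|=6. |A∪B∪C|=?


|A∪B∪C| = |A|+|B|+|C| - |A∩B|-|A∩C|-|B∩C| + |A∩B∩C|
= 35+38+49 - 7-14-16 + 6
= 122 - 37 + 6
= 91

|A ∪ B ∪ C| = 91


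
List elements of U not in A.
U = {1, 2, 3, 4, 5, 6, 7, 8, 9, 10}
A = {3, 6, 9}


Aᶜ = U \ A = elements in U but not in A
U = {1, 2, 3, 4, 5, 6, 7, 8, 9, 10}
A = {3, 6, 9}
Aᶜ = {1, 2, 4, 5, 7, 8, 10}

Aᶜ = {1, 2, 4, 5, 7, 8, 10}


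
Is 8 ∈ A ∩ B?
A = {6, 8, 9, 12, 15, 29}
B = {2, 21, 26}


A = {6, 8, 9, 12, 15, 29}, B = {2, 21, 26}
A ∩ B = elements in both A and B
A ∩ B = ∅
Checking if 8 ∈ A ∩ B
8 is not in A ∩ B → False

8 ∉ A ∩ B


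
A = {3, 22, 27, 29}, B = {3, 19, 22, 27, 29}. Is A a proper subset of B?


A ⊂ B requires: A ⊆ B AND A ≠ B.
A ⊆ B? Yes
A = B? No
A ⊂ B: Yes (A is a proper subset of B)

Yes, A ⊂ B


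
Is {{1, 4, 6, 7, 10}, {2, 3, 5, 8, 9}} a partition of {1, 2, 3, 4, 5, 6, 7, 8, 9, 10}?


A partition requires: (1) non-empty parts, (2) pairwise disjoint, (3) union = U
Parts: {1, 4, 6, 7, 10}, {2, 3, 5, 8, 9}
Union of parts: {1, 2, 3, 4, 5, 6, 7, 8, 9, 10}
U = {1, 2, 3, 4, 5, 6, 7, 8, 9, 10}
All non-empty? True
Pairwise disjoint? True
Covers U? True

Yes, valid partition


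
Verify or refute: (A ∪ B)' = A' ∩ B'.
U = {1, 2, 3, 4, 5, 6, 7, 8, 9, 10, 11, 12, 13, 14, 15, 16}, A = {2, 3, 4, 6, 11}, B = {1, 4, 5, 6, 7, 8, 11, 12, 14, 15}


LHS: A ∪ B = {1, 2, 3, 4, 5, 6, 7, 8, 11, 12, 14, 15}
(A ∪ B)' = U \ (A ∪ B) = {9, 10, 13, 16}
A' = {1, 5, 7, 8, 9, 10, 12, 13, 14, 15, 16}, B' = {2, 3, 9, 10, 13, 16}
Claimed RHS: A' ∩ B' = {9, 10, 13, 16}
Identity is VALID: LHS = RHS = {9, 10, 13, 16} ✓

Identity is valid. (A ∪ B)' = A' ∩ B' = {9, 10, 13, 16}


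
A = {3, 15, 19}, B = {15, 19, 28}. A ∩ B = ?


A ∩ B = elements in both A and B
A = {3, 15, 19}
B = {15, 19, 28}
A ∩ B = {15, 19}

A ∩ B = {15, 19}


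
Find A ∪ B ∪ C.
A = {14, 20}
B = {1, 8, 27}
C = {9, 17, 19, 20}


A ∪ B = {1, 8, 14, 20, 27}
(A ∪ B) ∪ C = {1, 8, 9, 14, 17, 19, 20, 27}

A ∪ B ∪ C = {1, 8, 9, 14, 17, 19, 20, 27}


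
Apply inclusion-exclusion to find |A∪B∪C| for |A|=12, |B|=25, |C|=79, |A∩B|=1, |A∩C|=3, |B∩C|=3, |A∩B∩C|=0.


|A∪B∪C| = |A|+|B|+|C| - |A∩B|-|A∩C|-|B∩C| + |A∩B∩C|
= 12+25+79 - 1-3-3 + 0
= 116 - 7 + 0
= 109

|A ∪ B ∪ C| = 109


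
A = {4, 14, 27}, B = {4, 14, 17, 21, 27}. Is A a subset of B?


A ⊆ B means every element of A is in B.
All elements of A are in B.
So A ⊆ B.

Yes, A ⊆ B


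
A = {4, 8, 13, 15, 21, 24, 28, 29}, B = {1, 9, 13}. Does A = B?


Two sets are equal iff they have exactly the same elements.
A = {4, 8, 13, 15, 21, 24, 28, 29}
B = {1, 9, 13}
Differences: {1, 4, 8, 9, 15, 21, 24, 28, 29}
A ≠ B

No, A ≠ B


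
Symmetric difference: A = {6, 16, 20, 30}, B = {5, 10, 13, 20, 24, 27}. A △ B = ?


A △ B = (A \ B) ∪ (B \ A) = elements in exactly one of A or B
A \ B = {6, 16, 30}
B \ A = {5, 10, 13, 24, 27}
A △ B = {5, 6, 10, 13, 16, 24, 27, 30}

A △ B = {5, 6, 10, 13, 16, 24, 27, 30}


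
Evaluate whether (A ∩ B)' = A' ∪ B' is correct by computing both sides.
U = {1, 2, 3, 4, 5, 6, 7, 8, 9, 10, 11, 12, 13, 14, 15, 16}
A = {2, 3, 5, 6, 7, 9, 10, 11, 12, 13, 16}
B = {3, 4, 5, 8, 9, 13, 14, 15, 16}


LHS: A ∩ B = {3, 5, 9, 13, 16}
(A ∩ B)' = U \ (A ∩ B) = {1, 2, 4, 6, 7, 8, 10, 11, 12, 14, 15}
A' = {1, 4, 8, 14, 15}, B' = {1, 2, 6, 7, 10, 11, 12}
Claimed RHS: A' ∪ B' = {1, 2, 4, 6, 7, 8, 10, 11, 12, 14, 15}
Identity is VALID: LHS = RHS = {1, 2, 4, 6, 7, 8, 10, 11, 12, 14, 15} ✓

Identity is valid. (A ∩ B)' = A' ∪ B' = {1, 2, 4, 6, 7, 8, 10, 11, 12, 14, 15}


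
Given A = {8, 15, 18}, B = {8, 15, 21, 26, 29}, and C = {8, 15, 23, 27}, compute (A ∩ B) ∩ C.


A ∩ B = {8, 15}
(A ∩ B) ∩ C = {8, 15}

A ∩ B ∩ C = {8, 15}


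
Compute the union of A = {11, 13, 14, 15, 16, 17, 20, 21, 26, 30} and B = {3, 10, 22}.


A ∪ B = all elements in A or B (or both)
A = {11, 13, 14, 15, 16, 17, 20, 21, 26, 30}
B = {3, 10, 22}
A ∪ B = {3, 10, 11, 13, 14, 15, 16, 17, 20, 21, 22, 26, 30}

A ∪ B = {3, 10, 11, 13, 14, 15, 16, 17, 20, 21, 22, 26, 30}


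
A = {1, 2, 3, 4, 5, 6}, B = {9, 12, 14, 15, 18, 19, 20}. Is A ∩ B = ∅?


Disjoint means A ∩ B = ∅.
A ∩ B = ∅
A ∩ B = ∅, so A and B are disjoint.

Yes, A and B are disjoint


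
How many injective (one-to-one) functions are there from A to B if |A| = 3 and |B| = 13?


An injection sends each of |A| = 3 inputs to a distinct output in B.
# injections = |B|·(|B|-1)·…·(|B|-|A|+1) = 13! / (13 - 3)!
= 13 × 12 × 11
= 1716

Number of injections = 1716


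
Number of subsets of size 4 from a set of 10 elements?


C(n,k) = n! / (k!(n-k)!)
C(10,4) = 10! / (4!6!)
= 210

C(10,4) = 210


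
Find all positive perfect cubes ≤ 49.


Checking each candidate:
Condition: positive perfect cubes ≤ 49
Result = {1, 8, 27}

{1, 8, 27}


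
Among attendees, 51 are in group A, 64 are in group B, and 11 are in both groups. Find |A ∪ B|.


|A ∪ B| = |A| + |B| - |A ∩ B|
= 51 + 64 - 11
= 104

|A ∪ B| = 104


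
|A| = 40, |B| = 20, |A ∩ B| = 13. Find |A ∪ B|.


|A ∪ B| = |A| + |B| - |A ∩ B|
= 40 + 20 - 13
= 47

|A ∪ B| = 47


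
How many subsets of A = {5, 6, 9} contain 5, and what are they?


A subset of A contains 5 iff the remaining 2 elements form any subset of A \ {5}.
Count: 2^(n-1) = 2^2 = 4
Subsets containing 5: {5}, {5, 6}, {5, 9}, {5, 6, 9}

Subsets containing 5 (4 total): {5}, {5, 6}, {5, 9}, {5, 6, 9}


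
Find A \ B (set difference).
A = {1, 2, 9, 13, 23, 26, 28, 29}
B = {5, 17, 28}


A \ B = elements in A but not in B
A = {1, 2, 9, 13, 23, 26, 28, 29}
B = {5, 17, 28}
Remove from A any elements in B
A \ B = {1, 2, 9, 13, 23, 26, 29}

A \ B = {1, 2, 9, 13, 23, 26, 29}


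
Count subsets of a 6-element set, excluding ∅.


Total subsets = 2^n = 2^6 = 64
Non-empty subsets exclude the empty set: 2^n - 1
= 64 - 1
= 63

Number of non-empty subsets = 63


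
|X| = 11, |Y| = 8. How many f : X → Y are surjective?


n = |X| = 11, k = |Y| = 8. Surjections via inclusion-exclusion:
S(n,k) = Σ(-1)^i × C(k,i) × (k-i)^n, i=0 to k
i=0: (-1)^0×C(8,0)×8^11 = 8589934592
i=1: (-1)^1×C(8,1)×7^11 = -15818613944
i=2: (-1)^2×C(8,2)×6^11 = 10158317568
i=3: (-1)^3×C(8,3)×5^11 = -2734375000
i=4: (-1)^4×C(8,4)×4^11 = 293601280
i=5: (-1)^5×C(8,5)×3^11 = -9920232
i=6: (-1)^6×C(8,6)×2^11 = 57344
i=7: (-1)^7×C(8,7)×1^11 = -8
i=8: (-1)^8×C(8,8)×0^11 = 0
Total = 479001600

Number of surjections = 479001600


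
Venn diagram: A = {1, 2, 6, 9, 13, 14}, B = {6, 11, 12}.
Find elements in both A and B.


A = {1, 2, 6, 9, 13, 14}
B = {6, 11, 12}
Region: in both A and B
Elements: {6}

Elements in both A and B: {6}


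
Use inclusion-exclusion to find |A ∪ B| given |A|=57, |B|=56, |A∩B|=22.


|A ∪ B| = |A| + |B| - |A ∩ B|
= 57 + 56 - 22
= 91

|A ∪ B| = 91


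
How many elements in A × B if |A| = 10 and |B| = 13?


|A × B| = |A| × |B|
= 10 × 13
= 130

|A × B| = 130


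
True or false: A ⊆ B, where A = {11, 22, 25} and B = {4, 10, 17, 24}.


A ⊆ B means every element of A is in B.
Elements in A not in B: {11, 22, 25}
So A ⊄ B.

No, A ⊄ B


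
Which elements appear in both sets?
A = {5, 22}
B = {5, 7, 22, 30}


A ∩ B = elements in both A and B
A = {5, 22}
B = {5, 7, 22, 30}
A ∩ B = {5, 22}

A ∩ B = {5, 22}


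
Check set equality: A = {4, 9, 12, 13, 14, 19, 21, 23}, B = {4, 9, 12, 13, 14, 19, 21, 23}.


Two sets are equal iff they have exactly the same elements.
A = {4, 9, 12, 13, 14, 19, 21, 23}
B = {4, 9, 12, 13, 14, 19, 21, 23}
Same elements → A = B

Yes, A = B


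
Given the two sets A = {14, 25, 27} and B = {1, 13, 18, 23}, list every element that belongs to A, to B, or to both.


A ∪ B = all elements in A or B (or both)
A = {14, 25, 27}
B = {1, 13, 18, 23}
A ∪ B = {1, 13, 14, 18, 23, 25, 27}

A ∪ B = {1, 13, 14, 18, 23, 25, 27}


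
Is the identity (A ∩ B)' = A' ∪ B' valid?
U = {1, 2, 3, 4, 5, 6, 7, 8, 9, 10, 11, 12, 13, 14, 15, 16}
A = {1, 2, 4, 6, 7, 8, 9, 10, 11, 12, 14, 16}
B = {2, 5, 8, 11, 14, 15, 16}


LHS: A ∩ B = {2, 8, 11, 14, 16}
(A ∩ B)' = U \ (A ∩ B) = {1, 3, 4, 5, 6, 7, 9, 10, 12, 13, 15}
A' = {3, 5, 13, 15}, B' = {1, 3, 4, 6, 7, 9, 10, 12, 13}
Claimed RHS: A' ∪ B' = {1, 3, 4, 5, 6, 7, 9, 10, 12, 13, 15}
Identity is VALID: LHS = RHS = {1, 3, 4, 5, 6, 7, 9, 10, 12, 13, 15} ✓

Identity is valid. (A ∩ B)' = A' ∪ B' = {1, 3, 4, 5, 6, 7, 9, 10, 12, 13, 15}


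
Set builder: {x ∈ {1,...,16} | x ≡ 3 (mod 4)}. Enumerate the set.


Checking each candidate:
Condition: x in {1,...,16} with x ≡ 3 (mod 4)
Result = {3, 7, 11, 15}

{3, 7, 11, 15}


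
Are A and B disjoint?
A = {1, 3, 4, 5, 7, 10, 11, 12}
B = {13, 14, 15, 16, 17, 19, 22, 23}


Disjoint means A ∩ B = ∅.
A ∩ B = ∅
A ∩ B = ∅, so A and B are disjoint.

Yes, A and B are disjoint


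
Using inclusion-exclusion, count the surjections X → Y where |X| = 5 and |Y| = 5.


n = |X| = 5, k = |Y| = 5. Surjections via inclusion-exclusion:
S(n,k) = Σ(-1)^i × C(k,i) × (k-i)^n, i=0 to k
i=0: (-1)^0×C(5,0)×5^5 = 3125
i=1: (-1)^1×C(5,1)×4^5 = -5120
i=2: (-1)^2×C(5,2)×3^5 = 2430
i=3: (-1)^3×C(5,3)×2^5 = -320
i=4: (-1)^4×C(5,4)×1^5 = 5
i=5: (-1)^5×C(5,5)×0^5 = 0
Total = 120

Number of surjections = 120


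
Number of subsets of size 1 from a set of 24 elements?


C(n,k) = n! / (k!(n-k)!)
C(24,1) = 24! / (1!23!)
= 24

C(24,1) = 24


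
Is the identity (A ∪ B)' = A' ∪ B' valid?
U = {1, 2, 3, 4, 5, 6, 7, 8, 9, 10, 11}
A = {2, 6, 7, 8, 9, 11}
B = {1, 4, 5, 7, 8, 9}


LHS: A ∪ B = {1, 2, 4, 5, 6, 7, 8, 9, 11}
(A ∪ B)' = U \ (A ∪ B) = {3, 10}
A' = {1, 3, 4, 5, 10}, B' = {2, 3, 6, 10, 11}
Claimed RHS: A' ∪ B' = {1, 2, 3, 4, 5, 6, 10, 11}
Identity is INVALID: LHS = {3, 10} but the RHS claimed here equals {1, 2, 3, 4, 5, 6, 10, 11}. The correct form is (A ∪ B)' = A' ∩ B'.

Identity is invalid: (A ∪ B)' = {3, 10} but A' ∪ B' = {1, 2, 3, 4, 5, 6, 10, 11}. The correct De Morgan law is (A ∪ B)' = A' ∩ B'.


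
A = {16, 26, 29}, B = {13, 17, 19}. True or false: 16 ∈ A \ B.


A = {16, 26, 29}, B = {13, 17, 19}
A \ B = elements in A but not in B
A \ B = {16, 26, 29}
Checking if 16 ∈ A \ B
16 is in A \ B → True

16 ∈ A \ B


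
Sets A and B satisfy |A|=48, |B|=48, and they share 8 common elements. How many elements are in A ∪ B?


|A ∪ B| = |A| + |B| - |A ∩ B|
= 48 + 48 - 8
= 88

|A ∪ B| = 88


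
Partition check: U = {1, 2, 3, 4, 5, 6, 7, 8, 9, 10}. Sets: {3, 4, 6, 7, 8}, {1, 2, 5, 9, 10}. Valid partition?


A partition requires: (1) non-empty parts, (2) pairwise disjoint, (3) union = U
Parts: {3, 4, 6, 7, 8}, {1, 2, 5, 9, 10}
Union of parts: {1, 2, 3, 4, 5, 6, 7, 8, 9, 10}
U = {1, 2, 3, 4, 5, 6, 7, 8, 9, 10}
All non-empty? True
Pairwise disjoint? True
Covers U? True

Yes, valid partition


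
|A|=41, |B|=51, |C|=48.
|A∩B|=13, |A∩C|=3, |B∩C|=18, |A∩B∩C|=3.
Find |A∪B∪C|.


|A∪B∪C| = |A|+|B|+|C| - |A∩B|-|A∩C|-|B∩C| + |A∩B∩C|
= 41+51+48 - 13-3-18 + 3
= 140 - 34 + 3
= 109

|A ∪ B ∪ C| = 109


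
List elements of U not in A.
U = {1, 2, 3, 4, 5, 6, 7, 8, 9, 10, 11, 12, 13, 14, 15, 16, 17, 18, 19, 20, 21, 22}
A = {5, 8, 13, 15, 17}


Aᶜ = U \ A = elements in U but not in A
U = {1, 2, 3, 4, 5, 6, 7, 8, 9, 10, 11, 12, 13, 14, 15, 16, 17, 18, 19, 20, 21, 22}
A = {5, 8, 13, 15, 17}
Aᶜ = {1, 2, 3, 4, 6, 7, 9, 10, 11, 12, 14, 16, 18, 19, 20, 21, 22}

Aᶜ = {1, 2, 3, 4, 6, 7, 9, 10, 11, 12, 14, 16, 18, 19, 20, 21, 22}


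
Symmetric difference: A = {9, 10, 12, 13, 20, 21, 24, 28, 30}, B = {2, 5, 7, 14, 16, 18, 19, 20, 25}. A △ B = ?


A △ B = (A \ B) ∪ (B \ A) = elements in exactly one of A or B
A \ B = {9, 10, 12, 13, 21, 24, 28, 30}
B \ A = {2, 5, 7, 14, 16, 18, 19, 25}
A △ B = {2, 5, 7, 9, 10, 12, 13, 14, 16, 18, 19, 21, 24, 25, 28, 30}

A △ B = {2, 5, 7, 9, 10, 12, 13, 14, 16, 18, 19, 21, 24, 25, 28, 30}


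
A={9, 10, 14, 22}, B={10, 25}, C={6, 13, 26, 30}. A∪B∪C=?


A ∪ B = {9, 10, 14, 22, 25}
(A ∪ B) ∪ C = {6, 9, 10, 13, 14, 22, 25, 26, 30}

A ∪ B ∪ C = {6, 9, 10, 13, 14, 22, 25, 26, 30}


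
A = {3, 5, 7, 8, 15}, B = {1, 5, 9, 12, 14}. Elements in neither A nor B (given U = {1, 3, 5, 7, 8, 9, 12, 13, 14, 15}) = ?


A = {3, 5, 7, 8, 15}
B = {1, 5, 9, 12, 14}
Region: in neither A nor B (given U = {1, 3, 5, 7, 8, 9, 12, 13, 14, 15})
Elements: {13}

Elements in neither A nor B (given U = {1, 3, 5, 7, 8, 9, 12, 13, 14, 15}): {13}


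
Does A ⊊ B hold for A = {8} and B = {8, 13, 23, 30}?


A ⊂ B requires: A ⊆ B AND A ≠ B.
A ⊆ B? Yes
A = B? No
A ⊂ B: Yes (A is a proper subset of B)

Yes, A ⊂ B


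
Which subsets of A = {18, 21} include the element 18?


A subset of A contains 18 iff the remaining 1 elements form any subset of A \ {18}.
Count: 2^(n-1) = 2^1 = 2
Subsets containing 18: {18}, {18, 21}

Subsets containing 18 (2 total): {18}, {18, 21}


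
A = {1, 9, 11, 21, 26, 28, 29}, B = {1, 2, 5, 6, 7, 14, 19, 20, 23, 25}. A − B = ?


A \ B = elements in A but not in B
A = {1, 9, 11, 21, 26, 28, 29}
B = {1, 2, 5, 6, 7, 14, 19, 20, 23, 25}
Remove from A any elements in B
A \ B = {9, 11, 21, 26, 28, 29}

A \ B = {9, 11, 21, 26, 28, 29}


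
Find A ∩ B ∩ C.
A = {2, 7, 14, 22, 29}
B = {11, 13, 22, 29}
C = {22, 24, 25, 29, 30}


A ∩ B = {22, 29}
(A ∩ B) ∩ C = {22, 29}

A ∩ B ∩ C = {22, 29}


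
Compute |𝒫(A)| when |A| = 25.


Number of subsets = 2^n
= 2^25
= 33554432

|P(A)| = 33554432


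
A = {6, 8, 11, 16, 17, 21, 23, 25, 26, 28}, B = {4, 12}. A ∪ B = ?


A ∪ B = all elements in A or B (or both)
A = {6, 8, 11, 16, 17, 21, 23, 25, 26, 28}
B = {4, 12}
A ∪ B = {4, 6, 8, 11, 12, 16, 17, 21, 23, 25, 26, 28}

A ∪ B = {4, 6, 8, 11, 12, 16, 17, 21, 23, 25, 26, 28}


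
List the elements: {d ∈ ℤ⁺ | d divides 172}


Checking each candidate:
Condition: positive divisors of 172
Result = {1, 2, 4, 43, 86, 172}

{1, 2, 4, 43, 86, 172}


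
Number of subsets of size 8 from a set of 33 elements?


C(n,k) = n! / (k!(n-k)!)
C(33,8) = 33! / (8!25!)
= 13884156

C(33,8) = 13884156


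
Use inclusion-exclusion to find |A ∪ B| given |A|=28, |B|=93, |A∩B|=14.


|A ∪ B| = |A| + |B| - |A ∩ B|
= 28 + 93 - 14
= 107

|A ∪ B| = 107


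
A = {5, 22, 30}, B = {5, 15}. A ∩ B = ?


A ∩ B = elements in both A and B
A = {5, 22, 30}
B = {5, 15}
A ∩ B = {5}

A ∩ B = {5}


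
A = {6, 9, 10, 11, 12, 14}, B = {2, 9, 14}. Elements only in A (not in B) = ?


A = {6, 9, 10, 11, 12, 14}
B = {2, 9, 14}
Region: only in A (not in B)
Elements: {6, 10, 11, 12}

Elements only in A (not in B): {6, 10, 11, 12}


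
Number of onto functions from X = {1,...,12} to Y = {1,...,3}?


n = |X| = 12, k = |Y| = 3. Surjections via inclusion-exclusion:
S(n,k) = Σ(-1)^i × C(k,i) × (k-i)^n, i=0 to k
i=0: (-1)^0×C(3,0)×3^12 = 531441
i=1: (-1)^1×C(3,1)×2^12 = -12288
i=2: (-1)^2×C(3,2)×1^12 = 3
i=3: (-1)^3×C(3,3)×0^12 = 0
Total = 519156

Number of surjections = 519156


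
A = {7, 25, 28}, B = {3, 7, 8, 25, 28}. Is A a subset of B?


A ⊆ B means every element of A is in B.
All elements of A are in B.
So A ⊆ B.

Yes, A ⊆ B


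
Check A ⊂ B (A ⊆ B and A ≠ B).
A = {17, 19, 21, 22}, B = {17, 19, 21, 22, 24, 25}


A ⊂ B requires: A ⊆ B AND A ≠ B.
A ⊆ B? Yes
A = B? No
A ⊂ B: Yes (A is a proper subset of B)

Yes, A ⊂ B


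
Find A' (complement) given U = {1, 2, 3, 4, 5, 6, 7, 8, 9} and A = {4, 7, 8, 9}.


Aᶜ = U \ A = elements in U but not in A
U = {1, 2, 3, 4, 5, 6, 7, 8, 9}
A = {4, 7, 8, 9}
Aᶜ = {1, 2, 3, 5, 6}

Aᶜ = {1, 2, 3, 5, 6}


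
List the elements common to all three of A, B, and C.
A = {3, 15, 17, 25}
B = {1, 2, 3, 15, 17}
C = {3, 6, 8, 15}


A ∩ B = {3, 15, 17}
(A ∩ B) ∩ C = {3, 15}

A ∩ B ∩ C = {3, 15}


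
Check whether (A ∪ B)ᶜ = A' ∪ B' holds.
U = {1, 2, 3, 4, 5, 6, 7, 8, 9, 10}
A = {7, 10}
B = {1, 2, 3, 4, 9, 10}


LHS: A ∪ B = {1, 2, 3, 4, 7, 9, 10}
(A ∪ B)' = U \ (A ∪ B) = {5, 6, 8}
A' = {1, 2, 3, 4, 5, 6, 8, 9}, B' = {5, 6, 7, 8}
Claimed RHS: A' ∪ B' = {1, 2, 3, 4, 5, 6, 7, 8, 9}
Identity is INVALID: LHS = {5, 6, 8} but the RHS claimed here equals {1, 2, 3, 4, 5, 6, 7, 8, 9}. The correct form is (A ∪ B)' = A' ∩ B'.

Identity is invalid: (A ∪ B)' = {5, 6, 8} but A' ∪ B' = {1, 2, 3, 4, 5, 6, 7, 8, 9}. The correct De Morgan law is (A ∪ B)' = A' ∩ B'.


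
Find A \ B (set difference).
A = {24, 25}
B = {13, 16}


A \ B = elements in A but not in B
A = {24, 25}
B = {13, 16}
Remove from A any elements in B
A \ B = {24, 25}

A \ B = {24, 25}


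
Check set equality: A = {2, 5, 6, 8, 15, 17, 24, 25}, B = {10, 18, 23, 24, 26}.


Two sets are equal iff they have exactly the same elements.
A = {2, 5, 6, 8, 15, 17, 24, 25}
B = {10, 18, 23, 24, 26}
Differences: {2, 5, 6, 8, 10, 15, 17, 18, 23, 25, 26}
A ≠ B

No, A ≠ B


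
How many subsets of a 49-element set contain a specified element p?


Subsets of A containing p correspond to subsets of A \ {p}, which has 48 elements.
Count = 2^(n-1) = 2^48
= 281474976710656

Number of subsets containing p = 281474976710656


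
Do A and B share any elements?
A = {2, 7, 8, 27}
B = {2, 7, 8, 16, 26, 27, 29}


Disjoint means A ∩ B = ∅.
A ∩ B = {2, 7, 8, 27}
A ∩ B ≠ ∅, so A and B are NOT disjoint.

Yes — A and B share the element(s) of A ∩ B = {2, 7, 8, 27}, so they are not disjoint


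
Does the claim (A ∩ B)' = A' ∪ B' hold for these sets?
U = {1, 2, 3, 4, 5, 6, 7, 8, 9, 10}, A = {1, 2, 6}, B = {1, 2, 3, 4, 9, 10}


LHS: A ∩ B = {1, 2}
(A ∩ B)' = U \ (A ∩ B) = {3, 4, 5, 6, 7, 8, 9, 10}
A' = {3, 4, 5, 7, 8, 9, 10}, B' = {5, 6, 7, 8}
Claimed RHS: A' ∪ B' = {3, 4, 5, 6, 7, 8, 9, 10}
Identity is VALID: LHS = RHS = {3, 4, 5, 6, 7, 8, 9, 10} ✓

Identity is valid. (A ∩ B)' = A' ∪ B' = {3, 4, 5, 6, 7, 8, 9, 10}


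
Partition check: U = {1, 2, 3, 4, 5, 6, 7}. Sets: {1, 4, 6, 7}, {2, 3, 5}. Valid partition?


A partition requires: (1) non-empty parts, (2) pairwise disjoint, (3) union = U
Parts: {1, 4, 6, 7}, {2, 3, 5}
Union of parts: {1, 2, 3, 4, 5, 6, 7}
U = {1, 2, 3, 4, 5, 6, 7}
All non-empty? True
Pairwise disjoint? True
Covers U? True

Yes, valid partition


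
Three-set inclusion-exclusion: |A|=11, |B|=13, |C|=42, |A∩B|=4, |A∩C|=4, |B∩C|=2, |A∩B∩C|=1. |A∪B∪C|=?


|A∪B∪C| = |A|+|B|+|C| - |A∩B|-|A∩C|-|B∩C| + |A∩B∩C|
= 11+13+42 - 4-4-2 + 1
= 66 - 10 + 1
= 57

|A ∪ B ∪ C| = 57


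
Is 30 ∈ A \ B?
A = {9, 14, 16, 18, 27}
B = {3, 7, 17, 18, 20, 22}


A = {9, 14, 16, 18, 27}, B = {3, 7, 17, 18, 20, 22}
A \ B = elements in A but not in B
A \ B = {9, 14, 16, 27}
Checking if 30 ∈ A \ B
30 is not in A \ B → False

30 ∉ A \ B


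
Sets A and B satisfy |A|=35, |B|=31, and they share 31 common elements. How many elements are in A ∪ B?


|A ∪ B| = |A| + |B| - |A ∩ B|
= 35 + 31 - 31
= 35

|A ∪ B| = 35


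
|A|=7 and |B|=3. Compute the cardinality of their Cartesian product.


|A × B| = |A| × |B|
= 7 × 3
= 21

|A × B| = 21


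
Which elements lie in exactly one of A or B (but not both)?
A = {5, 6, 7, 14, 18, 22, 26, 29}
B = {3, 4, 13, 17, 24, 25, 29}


A △ B = (A \ B) ∪ (B \ A) = elements in exactly one of A or B
A \ B = {5, 6, 7, 14, 18, 22, 26}
B \ A = {3, 4, 13, 17, 24, 25}
A △ B = {3, 4, 5, 6, 7, 13, 14, 17, 18, 22, 24, 25, 26}

A △ B = {3, 4, 5, 6, 7, 13, 14, 17, 18, 22, 24, 25, 26}


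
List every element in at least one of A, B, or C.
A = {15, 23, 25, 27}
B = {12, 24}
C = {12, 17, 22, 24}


A ∪ B = {12, 15, 23, 24, 25, 27}
(A ∪ B) ∪ C = {12, 15, 17, 22, 23, 24, 25, 27}

A ∪ B ∪ C = {12, 15, 17, 22, 23, 24, 25, 27}


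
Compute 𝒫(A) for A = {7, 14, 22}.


|A| = 3, so |P(A)| = 2^3 = 8
Enumerate subsets by cardinality (0 to 3):
∅, {7}, {14}, {22}, {7, 14}, {7, 22}, {14, 22}, {7, 14, 22}

P(A) has 8 subsets: ∅, {7}, {14}, {22}, {7, 14}, {7, 22}, {14, 22}, {7, 14, 22}


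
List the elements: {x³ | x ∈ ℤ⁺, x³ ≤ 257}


Checking each candidate:
Condition: positive perfect cubes ≤ 257
Result = {1, 8, 27, 64, 125, 216}

{1, 8, 27, 64, 125, 216}


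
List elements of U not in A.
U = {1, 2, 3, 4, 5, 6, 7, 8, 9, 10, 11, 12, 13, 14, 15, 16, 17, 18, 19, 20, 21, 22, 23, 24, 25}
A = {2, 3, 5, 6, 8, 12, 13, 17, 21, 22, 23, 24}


Aᶜ = U \ A = elements in U but not in A
U = {1, 2, 3, 4, 5, 6, 7, 8, 9, 10, 11, 12, 13, 14, 15, 16, 17, 18, 19, 20, 21, 22, 23, 24, 25}
A = {2, 3, 5, 6, 8, 12, 13, 17, 21, 22, 23, 24}
Aᶜ = {1, 4, 7, 9, 10, 11, 14, 15, 16, 18, 19, 20, 25}

Aᶜ = {1, 4, 7, 9, 10, 11, 14, 15, 16, 18, 19, 20, 25}


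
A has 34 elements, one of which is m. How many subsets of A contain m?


Subsets of A containing m correspond to subsets of A \ {m}, which has 33 elements.
Count = 2^(n-1) = 2^33
= 8589934592

Number of subsets containing m = 8589934592


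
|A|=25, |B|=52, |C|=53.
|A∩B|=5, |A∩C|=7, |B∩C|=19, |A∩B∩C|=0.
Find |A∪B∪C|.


|A∪B∪C| = |A|+|B|+|C| - |A∩B|-|A∩C|-|B∩C| + |A∩B∩C|
= 25+52+53 - 5-7-19 + 0
= 130 - 31 + 0
= 99

|A ∪ B ∪ C| = 99


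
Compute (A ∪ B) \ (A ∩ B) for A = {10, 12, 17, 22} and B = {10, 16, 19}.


A △ B = (A \ B) ∪ (B \ A) = elements in exactly one of A or B
A \ B = {12, 17, 22}
B \ A = {16, 19}
A △ B = {12, 16, 17, 19, 22}

A △ B = {12, 16, 17, 19, 22}


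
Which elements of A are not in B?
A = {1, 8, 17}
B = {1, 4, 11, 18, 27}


A \ B = elements in A but not in B
A = {1, 8, 17}
B = {1, 4, 11, 18, 27}
Remove from A any elements in B
A \ B = {8, 17}

A \ B = {8, 17}


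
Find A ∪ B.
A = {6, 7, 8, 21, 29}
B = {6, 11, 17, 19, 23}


A ∪ B = all elements in A or B (or both)
A = {6, 7, 8, 21, 29}
B = {6, 11, 17, 19, 23}
A ∪ B = {6, 7, 8, 11, 17, 19, 21, 23, 29}

A ∪ B = {6, 7, 8, 11, 17, 19, 21, 23, 29}


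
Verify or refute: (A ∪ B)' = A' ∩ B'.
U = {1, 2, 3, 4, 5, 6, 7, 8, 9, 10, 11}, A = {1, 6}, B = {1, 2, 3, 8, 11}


LHS: A ∪ B = {1, 2, 3, 6, 8, 11}
(A ∪ B)' = U \ (A ∪ B) = {4, 5, 7, 9, 10}
A' = {2, 3, 4, 5, 7, 8, 9, 10, 11}, B' = {4, 5, 6, 7, 9, 10}
Claimed RHS: A' ∩ B' = {4, 5, 7, 9, 10}
Identity is VALID: LHS = RHS = {4, 5, 7, 9, 10} ✓

Identity is valid. (A ∪ B)' = A' ∩ B' = {4, 5, 7, 9, 10}


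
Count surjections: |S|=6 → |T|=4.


n = |S| = 6, k = |T| = 4. Surjections via inclusion-exclusion:
S(n,k) = Σ(-1)^i × C(k,i) × (k-i)^n, i=0 to k
i=0: (-1)^0×C(4,0)×4^6 = 4096
i=1: (-1)^1×C(4,1)×3^6 = -2916
i=2: (-1)^2×C(4,2)×2^6 = 384
i=3: (-1)^3×C(4,3)×1^6 = -4
i=4: (-1)^4×C(4,4)×0^6 = 0
Total = 1560

Number of surjections = 1560


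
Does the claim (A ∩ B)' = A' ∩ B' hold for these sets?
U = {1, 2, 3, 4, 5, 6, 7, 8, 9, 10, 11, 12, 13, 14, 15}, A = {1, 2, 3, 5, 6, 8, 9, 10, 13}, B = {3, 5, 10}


LHS: A ∩ B = {3, 5, 10}
(A ∩ B)' = U \ (A ∩ B) = {1, 2, 4, 6, 7, 8, 9, 11, 12, 13, 14, 15}
A' = {4, 7, 11, 12, 14, 15}, B' = {1, 2, 4, 6, 7, 8, 9, 11, 12, 13, 14, 15}
Claimed RHS: A' ∩ B' = {4, 7, 11, 12, 14, 15}
Identity is INVALID: LHS = {1, 2, 4, 6, 7, 8, 9, 11, 12, 13, 14, 15} but the RHS claimed here equals {4, 7, 11, 12, 14, 15}. The correct form is (A ∩ B)' = A' ∪ B'.

Identity is invalid: (A ∩ B)' = {1, 2, 4, 6, 7, 8, 9, 11, 12, 13, 14, 15} but A' ∩ B' = {4, 7, 11, 12, 14, 15}. The correct De Morgan law is (A ∩ B)' = A' ∪ B'.
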